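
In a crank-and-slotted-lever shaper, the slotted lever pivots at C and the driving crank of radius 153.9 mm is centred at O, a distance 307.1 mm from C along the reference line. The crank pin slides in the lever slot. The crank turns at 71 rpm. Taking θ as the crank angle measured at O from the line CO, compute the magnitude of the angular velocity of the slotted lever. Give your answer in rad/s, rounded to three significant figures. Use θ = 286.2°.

1.90

ω = 7.435 rad/s (from 71 rpm).
Crank pin A relative to C: A = (d + r cosθ, r sinθ); lever angle φ = atan2(r sinθ, d + r cosθ).
Differentiating tanφ: φ̇ = rω(d cosθ + r)/(d² + r² + 2dr cosθ).
d² + r² + 2dr cosθ = |CA|² = 0.144367 m²;  d cosθ + r = +0.23958 m.
|ω_lever| = |0.1539·7.435·+0.23958| / 0.144367 = 1.8989 rad/s.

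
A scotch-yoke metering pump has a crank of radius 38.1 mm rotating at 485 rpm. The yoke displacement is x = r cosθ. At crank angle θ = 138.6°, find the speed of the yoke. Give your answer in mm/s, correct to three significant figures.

1280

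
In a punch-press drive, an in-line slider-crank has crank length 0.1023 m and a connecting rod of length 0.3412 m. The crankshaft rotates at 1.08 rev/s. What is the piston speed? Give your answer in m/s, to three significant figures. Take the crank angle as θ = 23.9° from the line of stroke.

0.359

ω = 2π·1.08 = 6.786 rad/s
For an in-line slider-crank, x = r cosθ + √(L² − r² sin²θ), so v = −rω sinθ·[1 + r cosθ/√(L² − r² sin²θ)].
With r = 0.1023 m, L = 0.3412 m, θ = 23.9°: √(L² − r² sin²θ) = 0.33867 m.
v = −0.1023·6.786·0.40514·[1 + 0.1023·0.91425/0.33867] = -0.35891 m/s.
|v| = 0.35891 m/s.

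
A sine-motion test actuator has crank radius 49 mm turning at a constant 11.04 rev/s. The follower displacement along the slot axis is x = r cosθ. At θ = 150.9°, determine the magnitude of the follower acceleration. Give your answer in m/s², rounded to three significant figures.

ω = 69.37 rad/s (from 11.04 rev/s).
x = r cosθ ⇒ ẍ = −rω² cosθ (ω constant).
|a| = rω²|cosθ| = 0.049·(69.37)²·|cos 150.9°| = 206.01 m/s².

206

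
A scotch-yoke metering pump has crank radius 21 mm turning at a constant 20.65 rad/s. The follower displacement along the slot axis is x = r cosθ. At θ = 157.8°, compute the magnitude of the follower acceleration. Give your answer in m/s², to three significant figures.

8.29

ω = 20.65 rad/s
x = r cosθ ⇒ ẍ = −rω² cosθ (ω constant).
|a| = rω²|cosθ| = 0.021·(20.65)²·|cos 157.8°| = 8.2911 m/s².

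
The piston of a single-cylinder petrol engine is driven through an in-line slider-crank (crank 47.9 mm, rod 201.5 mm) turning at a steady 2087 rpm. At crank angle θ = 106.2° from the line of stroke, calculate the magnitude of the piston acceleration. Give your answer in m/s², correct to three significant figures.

1110

ω = 2π·2087/60 = 218.6 rad/s
x(θ) = r cosθ + √(L² − r² sin²θ); with ω constant, a = ω²·d²x/dθ².
d²x/dθ² = −r cosθ − r²(cos2θ)/√u − r⁴ sin²2θ/(4u^{3/2}),  u = L² − r² sin²θ = 0.0384864 m².
Substituting r = 0.0479 m, L = 0.2015 m, θ = 106.2°: d²x/dθ² = +0.023188 m.
a = ω²·d²x/dθ² = (218.6)²·(+0.023188) = +1107.6 m/s²;  |a| = 1107.6 m/s².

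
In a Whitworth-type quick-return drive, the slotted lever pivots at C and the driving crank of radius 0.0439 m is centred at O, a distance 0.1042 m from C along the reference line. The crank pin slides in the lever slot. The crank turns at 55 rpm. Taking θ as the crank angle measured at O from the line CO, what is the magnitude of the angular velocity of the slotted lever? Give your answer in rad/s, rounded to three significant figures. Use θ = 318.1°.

ω = 5.76 rad/s (from 55 rpm).
Crank pin A relative to C: A = (d + r cosθ, r sinθ); lever angle φ = atan2(r sinθ, d + r cosθ).
Differentiating tanφ: φ̇ = rω(d cosθ + r)/(d² + r² + 2dr cosθ).
d² + r² + 2dr cosθ = |CA|² = 0.0195944 m²;  d cosθ + r = +0.12146 m.
|ω_lever| = |0.0439·5.76·+0.12146| / 0.0195944 = 1.5673 rad/s.

1.57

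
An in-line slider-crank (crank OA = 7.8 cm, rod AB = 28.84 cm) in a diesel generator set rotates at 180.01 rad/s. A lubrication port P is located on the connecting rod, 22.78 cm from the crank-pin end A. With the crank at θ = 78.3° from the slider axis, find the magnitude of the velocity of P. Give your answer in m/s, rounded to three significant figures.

ω = 180 rad/s.  Crank-pin speed |V_A| = rω = 14.041 m/s, perpendicular to OA.
Rod angle: sinφ = −(r/L) sinθ ⇒ φ = -15.357°; ω_rod = −rω cosθ/√(L²−r²sin²θ) = -10.238 rad/s.
V_P = V_A + ω_rod × AP, with AP = 0.2278 m along the rod.
Components: V_Px = −rω sinθ − a·ω_rod·sinφ = -14.367 m/s;  V_Py = rω cosθ + a·ω_rod·cosφ = +0.59829 m/s.
|V_P| = √(V_Px² + V_Py²) = 14.379 m/s.

14.4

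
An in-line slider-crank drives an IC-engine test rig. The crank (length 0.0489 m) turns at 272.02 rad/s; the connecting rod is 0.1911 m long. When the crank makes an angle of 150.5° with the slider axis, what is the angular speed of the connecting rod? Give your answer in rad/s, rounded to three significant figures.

ω = 272 rad/s
The rod makes angle φ with the slider axis where L sinφ = r sinθ; differentiating, L cosφ·φ̇ = r ω cosθ.
L cosφ = √(L² − r² sin²θ) = 0.18958 m.
|ω_rod| = r ω |cosθ| / √(L² − r² sin²θ) = 0.0489·272·0.87036/0.18958 = 61.069 rad/s.

61.1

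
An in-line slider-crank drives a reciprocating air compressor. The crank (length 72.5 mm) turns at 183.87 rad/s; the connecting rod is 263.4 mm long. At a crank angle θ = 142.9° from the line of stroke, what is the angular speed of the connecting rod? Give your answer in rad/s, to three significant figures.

40.9

ω = 183.9 rad/s
The rod makes angle φ with the slider axis where L sinφ = r sinθ; differentiating, L cosφ·φ̇ = r ω cosθ.
L cosφ = √(L² − r² sin²θ) = 0.25974 m.
|ω_rod| = r ω |cosθ| / √(L² − r² sin²θ) = 0.0725·183.9·0.79758/0.25974 = 40.934 rad/s.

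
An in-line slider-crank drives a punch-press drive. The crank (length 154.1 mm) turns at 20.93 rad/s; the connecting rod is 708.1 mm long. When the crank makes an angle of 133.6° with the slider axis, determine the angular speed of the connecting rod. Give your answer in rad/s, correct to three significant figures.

3.18

ω = 20.93 rad/s
The rod makes angle φ with the slider axis where L sinφ = r sinθ; differentiating, L cosφ·φ̇ = r ω cosθ.
L cosφ = √(L² − r² sin²θ) = 0.69925 m.
|ω_rod| = r ω |cosθ| / √(L² − r² sin²θ) = 0.1541·20.93·0.68962/0.69925 = 3.1809 rad/s.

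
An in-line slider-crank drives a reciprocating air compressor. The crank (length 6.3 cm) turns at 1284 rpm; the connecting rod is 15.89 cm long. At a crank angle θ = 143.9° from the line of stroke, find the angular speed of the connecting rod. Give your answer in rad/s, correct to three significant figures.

44.3

ω = 134.5 rad/s (converted from 1284 rpm).
The rod makes angle φ with the slider axis where L sinφ = r sinθ; differentiating, L cosφ·φ̇ = r ω cosθ.
L cosφ = √(L² − r² sin²θ) = 0.1545 m.
|ω_rod| = r ω |cosθ| / √(L² − r² sin²θ) = 0.063·134.5·0.80799/0.1545 = 44.3 rad/s.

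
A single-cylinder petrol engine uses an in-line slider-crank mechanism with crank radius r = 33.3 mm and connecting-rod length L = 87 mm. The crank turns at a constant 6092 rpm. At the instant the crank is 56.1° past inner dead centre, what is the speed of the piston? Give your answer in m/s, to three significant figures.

21.6

ω = 2π·6092/60 = 638 rad/s
For an in-line slider-crank, x = r cosθ + √(L² − r² sin²θ), so v = −rω sinθ·[1 + r cosθ/√(L² − r² sin²θ)].
With r = 0.0333 m, L = 0.087 m, θ = 56.1°: √(L² − r² sin²θ) = 0.082493 m.
v = −0.0333·638·0.83001·[1 + 0.0333·0.55775/0.082493] = -21.603 m/s.
|v| = 21.603 m/s.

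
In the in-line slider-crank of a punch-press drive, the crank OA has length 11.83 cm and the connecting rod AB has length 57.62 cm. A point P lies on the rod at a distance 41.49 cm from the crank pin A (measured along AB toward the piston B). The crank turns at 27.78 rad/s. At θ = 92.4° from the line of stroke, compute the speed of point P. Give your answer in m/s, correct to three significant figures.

3.26

ω = 27.78 rad/s.  Crank-pin speed |V_A| = rω = 3.2864 m/s, perpendicular to OA.
Rod angle: sinφ = −(r/L) sinθ ⇒ φ = -11.837°; ω_rod = −rω cosθ/√(L²−r²sin²θ) = +0.24403 rad/s.
V_P = V_A + ω_rod × AP, with AP = 0.4149 m along the rod.
Components: V_Px = −rω sinθ − a·ω_rod·sinφ = -3.2627 m/s;  V_Py = rω cosθ + a·ω_rod·cosφ = -0.038525 m/s.
|V_P| = √(V_Px² + V_Py²) = 3.2629 m/s.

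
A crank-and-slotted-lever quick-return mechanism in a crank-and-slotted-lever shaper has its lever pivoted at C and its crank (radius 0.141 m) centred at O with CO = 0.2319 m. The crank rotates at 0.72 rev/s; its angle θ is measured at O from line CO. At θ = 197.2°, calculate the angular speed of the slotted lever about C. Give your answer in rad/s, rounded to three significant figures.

4.59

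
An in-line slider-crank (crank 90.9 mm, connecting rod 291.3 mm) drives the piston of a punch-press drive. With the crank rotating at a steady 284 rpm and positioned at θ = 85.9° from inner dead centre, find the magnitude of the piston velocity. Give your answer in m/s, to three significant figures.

ω = 2π·284/60 = 29.74 rad/s
For an in-line slider-crank, x = r cosθ + √(L² − r² sin²θ), so v = −rω sinθ·[1 + r cosθ/√(L² − r² sin²θ)].
With r = 0.0909 m, L = 0.2913 m, θ = 85.9°: √(L² − r² sin²θ) = 0.27683 m.
v = −0.0909·29.74·0.99744·[1 + 0.0909·0.07150/0.27683] = -2.7598 m/s.
|v| = 2.7598 m/s.

2.76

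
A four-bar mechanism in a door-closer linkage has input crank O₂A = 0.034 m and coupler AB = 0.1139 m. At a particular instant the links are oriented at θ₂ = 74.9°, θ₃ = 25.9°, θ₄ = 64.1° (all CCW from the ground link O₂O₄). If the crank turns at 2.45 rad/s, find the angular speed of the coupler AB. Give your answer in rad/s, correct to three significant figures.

0.222

ω₂ = 2.45 rad/s
Differentiating the loop-closure r₂e^{iθ₂}+r₃e^{iθ₃}=r₁+r₄e^{iθ₄} gives r₂ω₂e^{iθ₂}+r₃ω₃e^{iθ₃}=r₄ω₄e^{iθ₄}.
Eliminating the other unknown: ω₃ = r₂ω₂ sin(θ₄−θ₂) / [r₃ sin(θ₃−θ₄)].
Numerator sine = -0.18738; denominator sine = -0.61841.
Result = 0.034·2.45·(-0.18738) / (0.1139·(-0.61841)) = +0.2216 rad/s; magnitude 0.2216 rad/s.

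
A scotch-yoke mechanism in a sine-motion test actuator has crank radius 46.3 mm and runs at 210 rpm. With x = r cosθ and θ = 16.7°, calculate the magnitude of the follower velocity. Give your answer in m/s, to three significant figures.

ω = 21.99 rad/s (from 210 rpm).
x = r cosθ ⇒ ẋ = −rω sinθ.
|v| = rω|sinθ| = 0.0463·21.99·|sin 16.7°| = 0.29259 m/s.

0.293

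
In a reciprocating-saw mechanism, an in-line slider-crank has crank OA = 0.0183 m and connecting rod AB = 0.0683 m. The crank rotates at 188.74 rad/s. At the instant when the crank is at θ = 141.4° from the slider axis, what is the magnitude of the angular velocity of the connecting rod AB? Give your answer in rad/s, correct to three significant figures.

40.1

ω = 188.7 rad/s
The rod makes angle φ with the slider axis where L sinφ = r sinθ; differentiating, L cosφ·φ̇ = r ω cosθ.
L cosφ = √(L² − r² sin²θ) = 0.067339 m.
|ω_rod| = r ω |cosθ| / √(L² − r² sin²θ) = 0.0183·188.7·0.78152/0.067339 = 40.086 rad/s.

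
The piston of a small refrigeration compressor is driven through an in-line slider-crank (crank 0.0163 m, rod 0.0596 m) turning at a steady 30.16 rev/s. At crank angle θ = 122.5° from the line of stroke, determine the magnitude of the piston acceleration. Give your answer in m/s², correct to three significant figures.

381

ω = 2π·30.2 = 189.5 rad/s
x(θ) = r cosθ + √(L² − r² sin²θ); with ω constant, a = ω²·d²x/dθ².
d²x/dθ² = −r cosθ − r²(cos2θ)/√u − r⁴ sin²2θ/(4u^{3/2}),  u = L² − r² sin²θ = 0.00336317 m².
Substituting r = 0.0163 m, L = 0.0596 m, θ = 122.5°: d²x/dθ² = +0.01062 m.
a = ω²·d²x/dθ² = (189.5)²·(+0.01062) = +381.37 m/s²;  |a| = 381.37 m/s².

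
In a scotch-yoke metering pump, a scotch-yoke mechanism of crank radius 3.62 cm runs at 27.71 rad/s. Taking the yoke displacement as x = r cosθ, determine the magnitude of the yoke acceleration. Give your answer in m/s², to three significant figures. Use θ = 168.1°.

ω = 27.71 rad/s
x = r cosθ ⇒ ẍ = −rω² cosθ (ω constant).
|a| = rω²|cosθ| = 0.0362·(27.71)²·|cos 168.1°| = 27.199 m/s².

27.2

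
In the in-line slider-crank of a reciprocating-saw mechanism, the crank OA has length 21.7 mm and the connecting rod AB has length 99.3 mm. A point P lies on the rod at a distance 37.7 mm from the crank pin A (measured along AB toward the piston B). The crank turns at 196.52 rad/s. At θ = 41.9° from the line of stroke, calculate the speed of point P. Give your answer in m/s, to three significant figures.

3.61

ω = 196.5 rad/s.  Crank-pin speed |V_A| = rω = 4.2645 m/s, perpendicular to OA.
Rod angle: sinφ = −(r/L) sinθ ⇒ φ = -8.392°; ω_rod = −rω cosθ/√(L²−r²sin²θ) = -32.311 rad/s.
V_P = V_A + ω_rod × AP, with AP = 0.0377 m along the rod.
Components: V_Px = −rω sinθ − a·ω_rod·sinφ = -3.0257 m/s;  V_Py = rω cosθ + a·ω_rod·cosφ = +1.969 m/s.
|V_P| = √(V_Px² + V_Py²) = 3.61 m/s.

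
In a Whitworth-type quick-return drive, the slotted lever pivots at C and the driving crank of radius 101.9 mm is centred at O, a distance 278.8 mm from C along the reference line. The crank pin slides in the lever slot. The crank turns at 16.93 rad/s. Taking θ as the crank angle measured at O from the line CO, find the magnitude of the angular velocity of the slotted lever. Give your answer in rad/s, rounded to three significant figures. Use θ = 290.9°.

ω = 16.93 rad/s
Crank pin A relative to C: A = (d + r cosθ, r sinθ); lever angle φ = atan2(r sinθ, d + r cosθ).
Differentiating tanφ: φ̇ = rω(d cosθ + r)/(d² + r² + 2dr cosθ).
d² + r² + 2dr cosθ = |CA|² = 0.108383 m²;  d cosθ + r = +0.20136 m.
|ω_lever| = |0.1019·16.93·+0.20136| / 0.108383 = 3.2051 rad/s.

3.21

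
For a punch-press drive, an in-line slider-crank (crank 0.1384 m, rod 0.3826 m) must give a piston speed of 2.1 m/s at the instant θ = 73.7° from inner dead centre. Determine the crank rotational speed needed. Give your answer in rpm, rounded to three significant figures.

136

For an in-line slider-crank, |v_piston| = rω|sinθ|·[1 + r cosθ/√(L² − r² sin²θ)].
With r = 0.1384 m, L = 0.3826 m, θ = 73.7°: the bracketed kinematic factor |dx/dθ| = 0.14722 m.
ω = v/|dx/dθ| = 2.1/0.14722 = 14.265 rad/s.
N = 60ω/(2π) = 136.22 rpm.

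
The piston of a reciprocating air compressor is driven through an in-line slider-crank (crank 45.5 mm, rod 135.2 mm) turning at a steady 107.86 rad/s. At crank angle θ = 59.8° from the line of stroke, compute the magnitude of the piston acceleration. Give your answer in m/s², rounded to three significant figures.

179

ω = 107.9 rad/s
x(θ) = r cosθ + √(L² − r² sin²θ); with ω constant, a = ω²·d²x/dθ².
d²x/dθ² = −r cosθ − r²(cos2θ)/√u − r⁴ sin²2θ/(4u^{3/2}),  u = L² − r² sin²θ = 0.0167326 m².
Substituting r = 0.0455 m, L = 0.1352 m, θ = 59.8°: d²x/dθ² = -0.015356 m.
a = ω²·d²x/dθ² = (107.9)²·(-0.015356) = -178.65 m/s²;  |a| = 178.65 m/s².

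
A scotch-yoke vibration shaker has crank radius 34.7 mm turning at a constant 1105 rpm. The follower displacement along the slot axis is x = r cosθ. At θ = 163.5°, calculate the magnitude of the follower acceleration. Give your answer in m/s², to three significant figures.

ω = 115.7 rad/s (from 1105 rpm).
x = r cosθ ⇒ ẍ = −rω² cosθ (ω constant).
|a| = rω²|cosθ| = 0.0347·(115.7)²·|cos 163.5°| = 445.5 m/s².

446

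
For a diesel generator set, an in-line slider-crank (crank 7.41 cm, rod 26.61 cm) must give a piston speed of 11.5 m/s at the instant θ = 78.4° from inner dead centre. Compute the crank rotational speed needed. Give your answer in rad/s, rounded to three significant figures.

150

For an in-line slider-crank, |v_piston| = rω|sinθ|·[1 + r cosθ/√(L² − r² sin²θ)].
With r = 0.0741 m, L = 0.2661 m, θ = 78.4°: the bracketed kinematic factor |dx/dθ| = 0.076811 m.
ω = v/|dx/dθ| = 11.5/0.076811 = 149.72 rad/s.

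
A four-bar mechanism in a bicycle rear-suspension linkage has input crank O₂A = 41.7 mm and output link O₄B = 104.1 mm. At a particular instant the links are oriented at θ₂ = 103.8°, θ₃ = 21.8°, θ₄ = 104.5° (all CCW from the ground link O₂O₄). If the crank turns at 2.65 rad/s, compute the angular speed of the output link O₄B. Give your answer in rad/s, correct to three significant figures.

1.06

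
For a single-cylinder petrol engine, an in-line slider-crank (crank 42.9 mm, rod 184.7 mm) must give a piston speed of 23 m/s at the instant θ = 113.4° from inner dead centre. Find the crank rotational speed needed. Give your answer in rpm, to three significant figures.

6160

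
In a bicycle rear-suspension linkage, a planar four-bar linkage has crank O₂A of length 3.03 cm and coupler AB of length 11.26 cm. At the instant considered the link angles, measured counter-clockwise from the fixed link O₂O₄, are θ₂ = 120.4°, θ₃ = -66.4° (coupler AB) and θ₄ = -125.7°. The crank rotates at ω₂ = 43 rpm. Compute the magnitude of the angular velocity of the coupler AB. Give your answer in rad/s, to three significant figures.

1.29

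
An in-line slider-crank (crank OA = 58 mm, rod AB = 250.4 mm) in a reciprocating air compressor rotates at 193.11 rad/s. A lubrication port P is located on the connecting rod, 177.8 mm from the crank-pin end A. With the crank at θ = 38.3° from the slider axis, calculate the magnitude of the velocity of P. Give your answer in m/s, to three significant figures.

8.25

ω = 193.1 rad/s.  Crank-pin speed |V_A| = rω = 11.2 m/s, perpendicular to OA.
Rod angle: sinφ = −(r/L) sinθ ⇒ φ = -8.254°; ω_rod = −rω cosθ/√(L²−r²sin²θ) = -35.47 rad/s.
V_P = V_A + ω_rod × AP, with AP = 0.1778 m along the rod.
Components: V_Px = −rω sinθ − a·ω_rod·sinφ = -7.8471 m/s;  V_Py = rω cosθ + a·ω_rod·cosφ = +2.5485 m/s.
|V_P| = √(V_Px² + V_Py²) = 8.2506 m/s.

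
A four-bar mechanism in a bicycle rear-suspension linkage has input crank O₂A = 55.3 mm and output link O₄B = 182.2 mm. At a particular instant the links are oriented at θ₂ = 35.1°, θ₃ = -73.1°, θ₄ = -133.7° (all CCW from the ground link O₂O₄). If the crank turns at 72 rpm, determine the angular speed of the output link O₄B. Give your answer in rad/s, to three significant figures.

2.50

ω₂ = 7.54 rad/s (from 72 rpm).
Differentiating the loop-closure r₂e^{iθ₂}+r₃e^{iθ₃}=r₁+r₄e^{iθ₄} gives r₂ω₂e^{iθ₂}+r₃ω₃e^{iθ₃}=r₄ω₄e^{iθ₄}.
Eliminating the other unknown: ω₄ = r₂ω₂ sin(θ₂−θ₃) / [r₄ sin(θ₄−θ₃)].
Numerator sine = +0.94997; denominator sine = -0.87121.
Result = 0.0553·7.54·(+0.94997) / (0.1822·(-0.87121)) = -2.4953 rad/s; magnitude 2.4953 rad/s.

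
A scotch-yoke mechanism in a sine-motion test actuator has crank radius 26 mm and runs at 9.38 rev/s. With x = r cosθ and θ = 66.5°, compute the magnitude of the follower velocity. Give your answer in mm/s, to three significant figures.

ω = 58.94 rad/s (from 9.38 rev/s).
x = r cosθ ⇒ ẋ = −rω sinθ.
|v| = rω|sinθ| = 0.026·58.94·|sin 66.5°| = 1.4053 m/s = 1405.3 mm/s.

1410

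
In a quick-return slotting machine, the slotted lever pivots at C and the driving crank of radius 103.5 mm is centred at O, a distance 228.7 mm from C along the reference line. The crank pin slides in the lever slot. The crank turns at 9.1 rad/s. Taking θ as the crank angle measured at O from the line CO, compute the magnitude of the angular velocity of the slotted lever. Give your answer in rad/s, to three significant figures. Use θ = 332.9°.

ω = 9.1 rad/s
Crank pin A relative to C: A = (d + r cosθ, r sinθ); lever angle φ = atan2(r sinθ, d + r cosθ).
Differentiating tanφ: φ̇ = rω(d cosθ + r)/(d² + r² + 2dr cosθ).
d² + r² + 2dr cosθ = |CA|² = 0.105159 m²;  d cosθ + r = +0.30709 m.
|ω_lever| = |0.1035·9.1·+0.30709| / 0.105159 = 2.7504 rad/s.

2.75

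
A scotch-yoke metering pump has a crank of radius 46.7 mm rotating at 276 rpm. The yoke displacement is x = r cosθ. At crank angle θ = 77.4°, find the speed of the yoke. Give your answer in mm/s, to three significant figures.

ω = 28.9 rad/s (from 276 rpm).
x = r cosθ ⇒ ẋ = −rω sinθ.
|v| = rω|sinθ| = 0.0467·28.9·|sin 77.4°| = 1.3172 m/s = 1317.2 mm/s.

1320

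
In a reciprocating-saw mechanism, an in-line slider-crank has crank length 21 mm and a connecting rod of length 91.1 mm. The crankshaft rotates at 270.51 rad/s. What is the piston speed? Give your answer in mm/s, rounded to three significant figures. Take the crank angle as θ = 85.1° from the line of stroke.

5770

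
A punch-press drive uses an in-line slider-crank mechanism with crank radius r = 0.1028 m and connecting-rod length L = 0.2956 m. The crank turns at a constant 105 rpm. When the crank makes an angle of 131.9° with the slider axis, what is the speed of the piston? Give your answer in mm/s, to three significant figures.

ω = 2π·105/60 = 11 rad/s
For an in-line slider-crank, x = r cosθ + √(L² − r² sin²θ), so v = −rω sinθ·[1 + r cosθ/√(L² − r² sin²θ)].
With r = 0.1028 m, L = 0.2956 m, θ = 131.9°: √(L² − r² sin²θ) = 0.28553 m.
v = −0.1028·11·0.74431·[1 + 0.1028·-0.66783/0.28553] = -0.63904 m/s.
|v| = 0.63904 m/s = 639.04 mm/s.

639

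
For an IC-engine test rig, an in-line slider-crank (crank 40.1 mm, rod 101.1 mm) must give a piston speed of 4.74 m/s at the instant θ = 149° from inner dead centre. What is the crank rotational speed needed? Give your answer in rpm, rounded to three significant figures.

3360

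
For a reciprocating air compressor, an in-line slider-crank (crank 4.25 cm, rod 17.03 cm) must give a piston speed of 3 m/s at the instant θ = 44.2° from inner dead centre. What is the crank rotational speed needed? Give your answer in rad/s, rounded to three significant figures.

85.7

For an in-line slider-crank, |v_piston| = rω|sinθ|·[1 + r cosθ/√(L² − r² sin²θ)].
With r = 0.0425 m, L = 0.1703 m, θ = 44.2°: the bracketed kinematic factor |dx/dθ| = 0.035013 m.
ω = v/|dx/dθ| = 3/0.035013 = 85.683 rad/s.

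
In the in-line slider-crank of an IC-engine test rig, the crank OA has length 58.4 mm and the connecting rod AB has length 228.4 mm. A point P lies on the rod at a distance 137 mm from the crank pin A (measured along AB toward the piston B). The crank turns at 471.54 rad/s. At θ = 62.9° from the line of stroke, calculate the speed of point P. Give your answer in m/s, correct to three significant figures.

26.7

ω = 471.5 rad/s.  Crank-pin speed |V_A| = rω = 27.538 m/s, perpendicular to OA.
Rod angle: sinφ = −(r/L) sinθ ⇒ φ = -13.157°; ω_rod = −rω cosθ/√(L²−r²sin²θ) = -56.405 rad/s.
V_P = V_A + ω_rod × AP, with AP = 0.137 m along the rod.
Components: V_Px = −rω sinθ − a·ω_rod·sinφ = -26.274 m/s;  V_Py = rω cosθ + a·ω_rod·cosφ = +5.0201 m/s.
|V_P| = √(V_Px² + V_Py²) = 26.749 m/s.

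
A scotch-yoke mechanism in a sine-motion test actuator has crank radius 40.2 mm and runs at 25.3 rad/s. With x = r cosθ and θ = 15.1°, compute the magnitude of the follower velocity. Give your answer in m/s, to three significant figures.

ω = 25.3 rad/s
x = r cosθ ⇒ ẋ = −rω sinθ.
|v| = rω|sinθ| = 0.0402·25.3·|sin 15.1°| = 0.26495 m/s.

0.265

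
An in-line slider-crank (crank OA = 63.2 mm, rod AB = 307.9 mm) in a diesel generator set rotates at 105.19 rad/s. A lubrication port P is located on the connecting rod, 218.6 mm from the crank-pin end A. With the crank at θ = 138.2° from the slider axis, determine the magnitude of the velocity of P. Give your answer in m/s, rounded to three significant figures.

ω = 105.2 rad/s.  Crank-pin speed |V_A| = rω = 6.648 m/s, perpendicular to OA.
Rod angle: sinφ = −(r/L) sinθ ⇒ φ = -7.863°; ω_rod = −rω cosθ/√(L²−r²sin²θ) = +16.249 rad/s.
V_P = V_A + ω_rod × AP, with AP = 0.2186 m along the rod.
Components: V_Px = −rω sinθ − a·ω_rod·sinφ = -3.9452 m/s;  V_Py = rω cosθ + a·ω_rod·cosφ = -1.4374 m/s.
|V_P| = √(V_Px² + V_Py²) = 4.1988 m/s.

4.20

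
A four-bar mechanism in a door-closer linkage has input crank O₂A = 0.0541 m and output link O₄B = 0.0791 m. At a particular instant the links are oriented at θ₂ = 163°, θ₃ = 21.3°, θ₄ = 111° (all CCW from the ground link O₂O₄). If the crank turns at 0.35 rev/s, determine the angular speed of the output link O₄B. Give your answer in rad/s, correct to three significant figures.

0.932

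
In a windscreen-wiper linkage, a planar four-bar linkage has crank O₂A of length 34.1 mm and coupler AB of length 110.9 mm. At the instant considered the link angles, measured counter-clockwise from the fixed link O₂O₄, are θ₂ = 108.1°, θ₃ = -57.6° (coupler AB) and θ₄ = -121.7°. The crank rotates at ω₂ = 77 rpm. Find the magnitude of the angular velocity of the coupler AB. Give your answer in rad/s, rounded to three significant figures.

2.11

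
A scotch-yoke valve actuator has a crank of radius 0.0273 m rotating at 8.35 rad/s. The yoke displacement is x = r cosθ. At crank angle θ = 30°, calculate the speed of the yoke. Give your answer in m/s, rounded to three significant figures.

0.114

ω = 8.35 rad/s
x = r cosθ ⇒ ẋ = −rω sinθ.
|v| = rω|sinθ| = 0.0273·8.35·|sin 30°| = 0.11398 m/s.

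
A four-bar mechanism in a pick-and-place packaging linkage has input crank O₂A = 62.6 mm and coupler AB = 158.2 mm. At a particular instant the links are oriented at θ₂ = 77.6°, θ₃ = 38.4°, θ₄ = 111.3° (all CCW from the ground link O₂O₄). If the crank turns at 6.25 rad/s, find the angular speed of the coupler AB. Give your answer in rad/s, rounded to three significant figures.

1.44

ω₂ = 6.25 rad/s
Differentiating the loop-closure r₂e^{iθ₂}+r₃e^{iθ₃}=r₁+r₄e^{iθ₄} gives r₂ω₂e^{iθ₂}+r₃ω₃e^{iθ₃}=r₄ω₄e^{iθ₄}.
Eliminating the other unknown: ω₃ = r₂ω₂ sin(θ₄−θ₂) / [r₃ sin(θ₃−θ₄)].
Numerator sine = +0.55484; denominator sine = -0.95579.
Result = 0.0626·6.25·(+0.55484) / (0.1582·(-0.95579)) = -1.4357 rad/s; magnitude 1.4357 rad/s.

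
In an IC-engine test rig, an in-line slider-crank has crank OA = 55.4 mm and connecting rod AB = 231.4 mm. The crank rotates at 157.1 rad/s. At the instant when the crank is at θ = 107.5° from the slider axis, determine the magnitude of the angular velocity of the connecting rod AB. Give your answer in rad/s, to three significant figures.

ω = 157.1 rad/s
The rod makes angle φ with the slider axis where L sinφ = r sinθ; differentiating, L cosφ·φ̇ = r ω cosθ.
L cosφ = √(L² − r² sin²θ) = 0.22529 m.
|ω_rod| = r ω |cosθ| / √(L² − r² sin²θ) = 0.0554·157.1·0.30071/0.22529 = 11.617 rad/s.

11.6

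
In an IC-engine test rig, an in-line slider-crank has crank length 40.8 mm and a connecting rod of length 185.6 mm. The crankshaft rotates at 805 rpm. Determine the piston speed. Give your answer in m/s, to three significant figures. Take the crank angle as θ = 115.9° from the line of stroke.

2.79

ω = 2π·805/60 = 84.3 rad/s
For an in-line slider-crank, x = r cosθ + √(L² − r² sin²θ), so v = −rω sinθ·[1 + r cosθ/√(L² − r² sin²θ)].
With r = 0.0408 m, L = 0.1856 m, θ = 115.9°: √(L² − r² sin²θ) = 0.18193 m.
v = −0.0408·84.3·0.89956·[1 + 0.0408·-0.43680/0.18193] = -2.7909 m/s.
|v| = 2.7909 m/s.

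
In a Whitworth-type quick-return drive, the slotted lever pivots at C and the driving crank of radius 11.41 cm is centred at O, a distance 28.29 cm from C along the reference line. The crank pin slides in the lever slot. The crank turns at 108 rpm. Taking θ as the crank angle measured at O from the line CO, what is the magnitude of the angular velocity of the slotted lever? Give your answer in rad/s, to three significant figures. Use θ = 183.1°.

ω = 11.31 rad/s (from 108 rpm).
Crank pin A relative to C: A = (d + r cosθ, r sinθ); lever angle φ = atan2(r sinθ, d + r cosθ).
Differentiating tanφ: φ̇ = rω(d cosθ + r)/(d² + r² + 2dr cosθ).
d² + r² + 2dr cosθ = |CA|² = 0.0285879 m²;  d cosθ + r = -0.16839 m.
|ω_lever| = |0.1141·11.31·-0.16839| / 0.0285879 = 7.6008 rad/s.

7.60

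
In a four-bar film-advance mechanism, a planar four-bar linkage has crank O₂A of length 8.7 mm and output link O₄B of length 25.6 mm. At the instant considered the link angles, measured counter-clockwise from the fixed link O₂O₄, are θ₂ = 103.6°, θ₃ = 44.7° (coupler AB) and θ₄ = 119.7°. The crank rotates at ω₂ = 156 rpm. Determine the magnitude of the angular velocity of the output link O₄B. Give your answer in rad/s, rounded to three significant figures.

4.92

ω₂ = 16.34 rad/s (from 156 rpm).
Differentiating the loop-closure r₂e^{iθ₂}+r₃e^{iθ₃}=r₁+r₄e^{iθ₄} gives r₂ω₂e^{iθ₂}+r₃ω₃e^{iθ₃}=r₄ω₄e^{iθ₄}.
Eliminating the other unknown: ω₄ = r₂ω₂ sin(θ₂−θ₃) / [r₄ sin(θ₄−θ₃)].
Numerator sine = +0.85627; denominator sine = +0.96593.
Result = 0.0087·16.34·(+0.85627) / (0.0256·(+0.96593)) = +4.9215 rad/s; magnitude 4.9215 rad/s.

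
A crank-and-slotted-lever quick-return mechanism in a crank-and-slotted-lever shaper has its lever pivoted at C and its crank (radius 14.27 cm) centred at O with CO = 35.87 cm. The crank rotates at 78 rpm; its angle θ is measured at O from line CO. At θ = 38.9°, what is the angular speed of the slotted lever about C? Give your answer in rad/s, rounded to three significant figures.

ω = 8.168 rad/s (from 78 rpm).
Crank pin A relative to C: A = (d + r cosθ, r sinθ); lever angle φ = atan2(r sinθ, d + r cosθ).
Differentiating tanφ: φ̇ = rω(d cosθ + r)/(d² + r² + 2dr cosθ).
d² + r² + 2dr cosθ = |CA|² = 0.2287 m²;  d cosθ + r = +0.42186 m.
|ω_lever| = |0.1427·8.168·+0.42186| / 0.2287 = 2.15 rad/s.

2.15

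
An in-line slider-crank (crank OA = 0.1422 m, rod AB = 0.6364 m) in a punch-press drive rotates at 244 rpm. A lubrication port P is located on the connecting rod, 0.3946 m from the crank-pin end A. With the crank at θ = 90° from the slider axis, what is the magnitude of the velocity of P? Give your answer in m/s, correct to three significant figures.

ω = 25.55 rad/s.  Crank-pin speed |V_A| = rω = 3.6334 m/s, perpendicular to OA.
Rod angle: sinφ = −(r/L) sinθ ⇒ φ = -12.911°; ω_rod = −rω cosθ/√(L²−r²sin²θ) = -3.5867e-16 rad/s.
V_P = V_A + ω_rod × AP, with AP = 0.3946 m along the rod.
Components: V_Px = −rω sinθ − a·ω_rod·sinφ = -3.6334 m/s;  V_Py = rω cosθ + a·ω_rod·cosφ = +8.4533e-17 m/s.
|V_P| = √(V_Px² + V_Py²) = 3.6334 m/s.

3.63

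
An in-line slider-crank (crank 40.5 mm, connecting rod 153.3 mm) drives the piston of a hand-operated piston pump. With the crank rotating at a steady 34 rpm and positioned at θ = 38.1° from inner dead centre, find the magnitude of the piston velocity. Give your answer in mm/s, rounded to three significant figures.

108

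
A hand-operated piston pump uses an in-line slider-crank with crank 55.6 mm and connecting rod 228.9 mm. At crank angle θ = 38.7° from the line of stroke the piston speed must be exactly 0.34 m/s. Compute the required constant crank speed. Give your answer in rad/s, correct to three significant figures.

8.21

For an in-line slider-crank, |v_piston| = rω|sinθ|·[1 + r cosθ/√(L² − r² sin²θ)].
With r = 0.0556 m, L = 0.2289 m, θ = 38.7°: the bracketed kinematic factor |dx/dθ| = 0.041431 m.
ω = v/|dx/dθ| = 0.34/0.041431 = 8.2064 rad/s.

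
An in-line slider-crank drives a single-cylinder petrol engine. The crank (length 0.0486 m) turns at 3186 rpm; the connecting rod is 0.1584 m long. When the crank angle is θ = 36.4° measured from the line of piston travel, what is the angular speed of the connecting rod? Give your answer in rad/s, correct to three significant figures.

83.8

ω = 333.6 rad/s (converted from 3186 rpm).
The rod makes angle φ with the slider axis where L sinφ = r sinθ; differentiating, L cosφ·φ̇ = r ω cosθ.
L cosφ = √(L² − r² sin²θ) = 0.15575 m.
|ω_rod| = r ω |cosθ| / √(L² − r² sin²θ) = 0.0486·333.6·0.80489/0.15575 = 83.794 rad/s.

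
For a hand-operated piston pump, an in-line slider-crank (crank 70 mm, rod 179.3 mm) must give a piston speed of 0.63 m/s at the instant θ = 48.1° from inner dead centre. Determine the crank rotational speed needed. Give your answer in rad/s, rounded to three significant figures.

For an in-line slider-crank, |v_piston| = rω|sinθ|·[1 + r cosθ/√(L² − r² sin²θ)].
With r = 0.07 m, L = 0.1793 m, θ = 48.1°: the bracketed kinematic factor |dx/dθ| = 0.066299 m.
ω = v/|dx/dθ| = 0.63/0.066299 = 9.5024 rad/s.

9.50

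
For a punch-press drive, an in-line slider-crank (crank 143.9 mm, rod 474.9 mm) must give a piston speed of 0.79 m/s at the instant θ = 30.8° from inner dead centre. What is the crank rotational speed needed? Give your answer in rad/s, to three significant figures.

For an in-line slider-crank, |v_piston| = rω|sinθ|·[1 + r cosθ/√(L² − r² sin²θ)].
With r = 0.1439 m, L = 0.4749 m, θ = 30.8°: the bracketed kinematic factor |dx/dθ| = 0.093096 m.
ω = v/|dx/dθ| = 0.79/0.093096 = 8.4859 rad/s.

8.49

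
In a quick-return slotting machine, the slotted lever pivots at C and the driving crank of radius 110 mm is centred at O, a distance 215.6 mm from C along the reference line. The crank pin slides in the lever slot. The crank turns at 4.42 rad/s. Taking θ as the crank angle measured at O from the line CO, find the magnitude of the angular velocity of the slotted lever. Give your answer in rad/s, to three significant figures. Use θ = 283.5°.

1.12

ω = 4.42 rad/s
Crank pin A relative to C: A = (d + r cosθ, r sinθ); lever angle φ = atan2(r sinθ, d + r cosθ).
Differentiating tanφ: φ̇ = rω(d cosθ + r)/(d² + r² + 2dr cosθ).
d² + r² + 2dr cosθ = |CA|² = 0.0696561 m²;  d cosθ + r = +0.16033 m.
|ω_lever| = |0.11·4.42·+0.16033| / 0.0696561 = 1.1191 rad/s.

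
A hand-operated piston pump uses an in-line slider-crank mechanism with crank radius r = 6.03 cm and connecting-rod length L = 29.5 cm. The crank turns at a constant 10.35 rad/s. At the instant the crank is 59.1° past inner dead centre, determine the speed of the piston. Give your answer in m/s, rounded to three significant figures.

0.593

ω = 10.35 rad/s
For an in-line slider-crank, x = r cosθ + √(L² − r² sin²θ), so v = −rω sinθ·[1 + r cosθ/√(L² − r² sin²θ)].
With r = 0.0603 m, L = 0.295 m, θ = 59.1°: √(L² − r² sin²θ) = 0.29043 m.
v = −0.0603·10.35·0.85806·[1 + 0.0603·0.51354/0.29043] = -0.59262 m/s.
|v| = 0.59262 m/s.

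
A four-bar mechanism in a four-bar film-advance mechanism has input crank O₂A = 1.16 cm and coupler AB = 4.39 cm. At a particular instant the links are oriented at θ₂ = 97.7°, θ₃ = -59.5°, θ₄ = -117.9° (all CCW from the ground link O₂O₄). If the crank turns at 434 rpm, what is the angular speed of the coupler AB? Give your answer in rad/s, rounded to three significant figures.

ω₂ = 45.45 rad/s (from 434 rpm).
Differentiating the loop-closure r₂e^{iθ₂}+r₃e^{iθ₃}=r₁+r₄e^{iθ₄} gives r₂ω₂e^{iθ₂}+r₃ω₃e^{iθ₃}=r₄ω₄e^{iθ₄}.
Eliminating the other unknown: ω₃ = r₂ω₂ sin(θ₄−θ₂) / [r₃ sin(θ₃−θ₄)].
Numerator sine = +0.58212; denominator sine = +0.85173.
Result = 0.0116·45.45·(+0.58212) / (0.0439·(+0.85173)) = +8.2078 rad/s; magnitude 8.2078 rad/s.

8.21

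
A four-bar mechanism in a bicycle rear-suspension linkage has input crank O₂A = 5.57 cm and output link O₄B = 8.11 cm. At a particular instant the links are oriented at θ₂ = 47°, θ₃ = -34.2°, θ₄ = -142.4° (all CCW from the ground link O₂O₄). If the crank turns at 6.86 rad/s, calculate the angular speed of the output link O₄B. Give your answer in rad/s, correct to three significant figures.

4.90

ω₂ = 6.86 rad/s
Differentiating the loop-closure r₂e^{iθ₂}+r₃e^{iθ₃}=r₁+r₄e^{iθ₄} gives r₂ω₂e^{iθ₂}+r₃ω₃e^{iθ₃}=r₄ω₄e^{iθ₄}.
Eliminating the other unknown: ω₄ = r₂ω₂ sin(θ₂−θ₃) / [r₄ sin(θ₄−θ₃)].
Numerator sine = +0.98823; denominator sine = -0.94997.
Result = 0.0557·6.86·(+0.98823) / (0.0811·(-0.94997)) = -4.9012 rad/s; magnitude 4.9012 rad/s.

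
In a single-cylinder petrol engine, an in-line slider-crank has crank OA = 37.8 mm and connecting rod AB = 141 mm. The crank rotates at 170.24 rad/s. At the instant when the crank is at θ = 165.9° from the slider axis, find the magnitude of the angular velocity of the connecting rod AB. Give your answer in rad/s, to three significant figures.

ω = 170.2 rad/s
The rod makes angle φ with the slider axis where L sinφ = r sinθ; differentiating, L cosφ·φ̇ = r ω cosθ.
L cosφ = √(L² − r² sin²θ) = 0.1407 m.
|ω_rod| = r ω |cosθ| / √(L² − r² sin²θ) = 0.0378·170.2·0.96987/0.1407 = 44.359 rad/s.

44.4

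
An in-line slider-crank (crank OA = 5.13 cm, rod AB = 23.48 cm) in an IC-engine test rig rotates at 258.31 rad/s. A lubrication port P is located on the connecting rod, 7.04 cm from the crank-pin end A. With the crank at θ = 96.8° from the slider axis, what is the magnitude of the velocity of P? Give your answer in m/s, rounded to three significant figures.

13.1

ω = 258.3 rad/s.  Crank-pin speed |V_A| = rω = 13.251 m/s, perpendicular to OA.
Rod angle: sinφ = −(r/L) sinθ ⇒ φ = -12.530°; ω_rod = −rω cosθ/√(L²−r²sin²θ) = +6.8453 rad/s.
V_P = V_A + ω_rod × AP, with AP = 0.0704 m along the rod.
Components: V_Px = −rω sinθ − a·ω_rod·sinφ = -13.054 m/s;  V_Py = rω cosθ + a·ω_rod·cosφ = -1.0986 m/s.
|V_P| = √(V_Px² + V_Py²) = 13.1 m/s.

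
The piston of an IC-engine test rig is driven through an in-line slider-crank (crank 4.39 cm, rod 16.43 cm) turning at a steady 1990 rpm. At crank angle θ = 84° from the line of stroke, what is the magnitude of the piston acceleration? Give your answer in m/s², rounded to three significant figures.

ω = 2π·1990/60 = 208.4 rad/s
x(θ) = r cosθ + √(L² − r² sin²θ); with ω constant, a = ω²·d²x/dθ².
d²x/dθ² = −r cosθ − r²(cos2θ)/√u − r⁴ sin²2θ/(4u^{3/2}),  u = L² − r² sin²θ = 0.0250883 m².
Substituting r = 0.0439 m, L = 0.1643 m, θ = 84°: d²x/dθ² = +0.0073025 m.
a = ω²·d²x/dθ² = (208.4)²·(+0.0073025) = +317.13 m/s²;  |a| = 317.13 m/s².

317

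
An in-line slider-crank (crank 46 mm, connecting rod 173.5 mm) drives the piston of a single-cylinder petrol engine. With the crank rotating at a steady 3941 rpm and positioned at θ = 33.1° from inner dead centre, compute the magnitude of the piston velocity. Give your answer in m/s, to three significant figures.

ω = 2π·3941/60 = 412.7 rad/s
For an in-line slider-crank, x = r cosθ + √(L² − r² sin²θ), so v = −rω sinθ·[1 + r cosθ/√(L² − r² sin²θ)].
With r = 0.046 m, L = 0.1735 m, θ = 33.1°: √(L² − r² sin²θ) = 0.17167 m.
v = −0.046·412.7·0.54610·[1 + 0.046·0.83772/0.17167] = -12.694 m/s.
|v| = 12.694 m/s.

12.7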